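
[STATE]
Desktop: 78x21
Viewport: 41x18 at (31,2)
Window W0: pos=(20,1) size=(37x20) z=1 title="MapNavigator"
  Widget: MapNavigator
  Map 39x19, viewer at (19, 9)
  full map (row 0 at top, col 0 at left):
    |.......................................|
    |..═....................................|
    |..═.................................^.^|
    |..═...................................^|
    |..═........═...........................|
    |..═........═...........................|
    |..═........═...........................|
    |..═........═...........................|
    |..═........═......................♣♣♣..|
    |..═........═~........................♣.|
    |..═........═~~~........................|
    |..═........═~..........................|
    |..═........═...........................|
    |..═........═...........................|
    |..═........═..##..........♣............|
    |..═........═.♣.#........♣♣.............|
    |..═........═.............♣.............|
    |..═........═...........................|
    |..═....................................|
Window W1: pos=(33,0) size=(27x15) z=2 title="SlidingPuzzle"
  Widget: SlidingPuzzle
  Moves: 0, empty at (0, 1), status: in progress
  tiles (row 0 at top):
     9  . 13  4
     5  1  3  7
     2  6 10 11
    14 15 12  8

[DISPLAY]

to┠─────────────────────────┨            
──┃┌────┬────┬────┬────┐    ┃            
..┃│  9 │    │ 13 │  4 │    ┃            
..┃├────┼────┼────┼────┤    ┃            
..┃│  5 │  1 │  3 │  7 │    ┃            
..┃├────┼────┼────┼────┤    ┃            
..┃│  2 │  6 │ 10 │ 11 │    ┃            
..┃├────┼────┼────┼────┤    ┃            
..┃│ 14 │ 15 │ 12 │  8 │    ┃            
..┃└────┴────┴────┴────┘    ┃            
~.┃Moves: 0                 ┃            
~~┃                         ┃            
~.┗━━━━━━━━━━━━━━━━━━━━━━━━━┛            
.........................┃               
.........................┃               
..##..........♣..........┃               
.♣.#........♣♣...........┃               
.............♣...........┃               


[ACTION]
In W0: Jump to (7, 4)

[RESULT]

to┠─────────────────────────┨            
──┃┌────┬────┬────┬────┐    ┃            
  ┃│  9 │    │ 13 │  4 │    ┃            
  ┃├────┼────┼────┼────┤    ┃            
  ┃│  5 │  1 │  3 │  7 │    ┃            
  ┃├────┼────┼────┼────┤    ┃            
..┃│  2 │  6 │ 10 │ 11 │    ┃            
..┃├────┼────┼────┼────┤    ┃            
..┃│ 14 │ 15 │ 12 │  8 │    ┃            
..┃└────┴────┴────┴────┘    ┃            
..┃Moves: 0                 ┃            
..┃                         ┃            
..┗━━━━━━━━━━━━━━━━━━━━━━━━━┛            
..═........═.............┃               
..═........═.............┃               
..═........═~............┃               
..═........═~~~..........┃               
..═........═~............┃               


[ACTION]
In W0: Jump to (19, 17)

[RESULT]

to┠─────────────────────────┨            
──┃┌────┬────┬────┬────┐    ┃            
~.┃│  9 │    │ 13 │  4 │    ┃            
~~┃├────┼────┼────┼────┤    ┃            
~.┃│  5 │  1 │  3 │  7 │    ┃            
..┃├────┼────┼────┼────┤    ┃            
..┃│  2 │  6 │ 10 │ 11 │    ┃            
..┃├────┼────┼────┼────┤    ┃            
.♣┃│ 14 │ 15 │ 12 │  8 │    ┃            
..┃└────┴────┴────┴────┘    ┃            
..┃Moves: 0                 ┃            
..┃                         ┃            
  ┗━━━━━━━━━━━━━━━━━━━━━━━━━┛            
                         ┃               
                         ┃               
                         ┃               
                         ┃               
                         ┃               


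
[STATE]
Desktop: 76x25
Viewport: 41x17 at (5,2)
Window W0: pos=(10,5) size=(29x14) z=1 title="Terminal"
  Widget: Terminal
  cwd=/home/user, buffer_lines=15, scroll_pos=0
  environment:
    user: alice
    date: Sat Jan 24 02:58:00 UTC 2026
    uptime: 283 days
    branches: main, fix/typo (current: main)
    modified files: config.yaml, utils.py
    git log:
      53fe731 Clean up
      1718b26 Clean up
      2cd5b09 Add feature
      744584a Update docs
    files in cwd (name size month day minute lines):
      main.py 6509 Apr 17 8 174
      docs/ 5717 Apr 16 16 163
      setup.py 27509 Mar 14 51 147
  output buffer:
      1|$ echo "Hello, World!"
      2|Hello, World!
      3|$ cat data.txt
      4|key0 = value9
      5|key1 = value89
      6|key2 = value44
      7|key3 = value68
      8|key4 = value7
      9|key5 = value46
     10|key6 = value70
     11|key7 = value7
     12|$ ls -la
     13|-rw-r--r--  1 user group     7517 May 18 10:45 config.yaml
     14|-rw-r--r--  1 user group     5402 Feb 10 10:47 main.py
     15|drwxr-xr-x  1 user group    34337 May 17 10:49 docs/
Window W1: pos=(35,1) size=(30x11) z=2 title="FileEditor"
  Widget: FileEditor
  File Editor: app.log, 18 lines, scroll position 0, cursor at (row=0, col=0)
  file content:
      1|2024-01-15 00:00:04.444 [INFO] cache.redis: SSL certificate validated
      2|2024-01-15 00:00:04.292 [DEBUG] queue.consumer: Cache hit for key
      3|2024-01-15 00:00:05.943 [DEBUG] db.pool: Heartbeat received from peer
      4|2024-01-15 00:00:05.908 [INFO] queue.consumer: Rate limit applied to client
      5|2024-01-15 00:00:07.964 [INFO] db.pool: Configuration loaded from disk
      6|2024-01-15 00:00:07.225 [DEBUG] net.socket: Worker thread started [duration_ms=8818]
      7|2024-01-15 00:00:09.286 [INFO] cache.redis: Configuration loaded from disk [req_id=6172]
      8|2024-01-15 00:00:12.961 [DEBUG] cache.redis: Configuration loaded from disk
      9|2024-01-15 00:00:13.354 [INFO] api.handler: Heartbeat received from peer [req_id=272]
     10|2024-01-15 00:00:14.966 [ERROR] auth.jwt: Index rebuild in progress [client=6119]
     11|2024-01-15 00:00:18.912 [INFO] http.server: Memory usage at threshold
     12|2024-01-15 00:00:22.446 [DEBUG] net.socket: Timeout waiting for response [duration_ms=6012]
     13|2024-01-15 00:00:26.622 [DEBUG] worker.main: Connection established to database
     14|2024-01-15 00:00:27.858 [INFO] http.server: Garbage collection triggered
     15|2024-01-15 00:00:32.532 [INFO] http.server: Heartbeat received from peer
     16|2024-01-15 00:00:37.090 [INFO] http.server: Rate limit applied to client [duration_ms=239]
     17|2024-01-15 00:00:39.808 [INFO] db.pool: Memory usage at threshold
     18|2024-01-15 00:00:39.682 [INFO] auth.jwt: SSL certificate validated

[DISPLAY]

                              ┃ FileEdito
                              ┠──────────
                              ┃█024-01-15
     ┏━━━━━━━━━━━━━━━━━━━━━━━━┃2024-01-15
     ┃ Terminal               ┃2024-01-15
     ┠────────────────────────┃2024-01-15
     ┃$ echo "Hello, World!"  ┃2024-01-15
     ┃Hello, World!           ┃2024-01-15
     ┃$ cat data.txt          ┃2024-01-15
     ┃key0 = value9           ┗━━━━━━━━━━
     ┃key1 = value89             ┃       
     ┃key2 = value44             ┃       
     ┃key3 = value68             ┃       
     ┃key4 = value7              ┃       
     ┃key5 = value46             ┃       
     ┃key6 = value70             ┃       
     ┗━━━━━━━━━━━━━━━━━━━━━━━━━━━┛       


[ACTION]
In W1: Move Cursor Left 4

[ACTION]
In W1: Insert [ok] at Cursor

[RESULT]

                              ┃ FileEdito
                              ┠──────────
                              ┃ok█024-01-
     ┏━━━━━━━━━━━━━━━━━━━━━━━━┃2024-01-15
     ┃ Terminal               ┃2024-01-15
     ┠────────────────────────┃2024-01-15
     ┃$ echo "Hello, World!"  ┃2024-01-15
     ┃Hello, World!           ┃2024-01-15
     ┃$ cat data.txt          ┃2024-01-15
     ┃key0 = value9           ┗━━━━━━━━━━
     ┃key1 = value89             ┃       
     ┃key2 = value44             ┃       
     ┃key3 = value68             ┃       
     ┃key4 = value7              ┃       
     ┃key5 = value46             ┃       
     ┃key6 = value70             ┃       
     ┗━━━━━━━━━━━━━━━━━━━━━━━━━━━┛       


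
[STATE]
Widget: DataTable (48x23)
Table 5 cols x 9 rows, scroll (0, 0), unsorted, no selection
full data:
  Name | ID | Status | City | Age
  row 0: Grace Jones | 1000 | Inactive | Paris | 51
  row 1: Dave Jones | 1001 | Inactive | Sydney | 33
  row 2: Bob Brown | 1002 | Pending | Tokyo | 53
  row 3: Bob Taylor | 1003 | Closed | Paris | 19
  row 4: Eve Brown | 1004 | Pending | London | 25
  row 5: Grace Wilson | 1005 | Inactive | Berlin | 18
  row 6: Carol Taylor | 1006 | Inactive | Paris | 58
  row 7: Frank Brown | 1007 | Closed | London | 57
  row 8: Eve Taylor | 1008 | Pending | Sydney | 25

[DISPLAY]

Name        │ID  │Status  │City  │Age           
────────────┼────┼────────┼──────┼───           
Grace Jones │1000│Inactive│Paris │51            
Dave Jones  │1001│Inactive│Sydney│33            
Bob Brown   │1002│Pending │Tokyo │53            
Bob Taylor  │1003│Closed  │Paris │19            
Eve Brown   │1004│Pending │London│25            
Grace Wilson│1005│Inactive│Berlin│18            
Carol Taylor│1006│Inactive│Paris │58            
Frank Brown │1007│Closed  │London│57            
Eve Taylor  │1008│Pending │Sydney│25            
                                                
                                                
                                                
                                                
                                                
                                                
                                                
                                                
                                                
                                                
                                                
                                                


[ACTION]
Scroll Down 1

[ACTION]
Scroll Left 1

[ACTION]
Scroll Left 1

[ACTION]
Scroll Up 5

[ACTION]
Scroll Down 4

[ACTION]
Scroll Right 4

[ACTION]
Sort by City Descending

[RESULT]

Name        │ID  │Status  │City ▼│Age           
────────────┼────┼────────┼──────┼───           
Bob Brown   │1002│Pending │Tokyo │53            
Dave Jones  │1001│Inactive│Sydney│33            
Eve Taylor  │1008│Pending │Sydney│25            
Grace Jones │1000│Inactive│Paris │51            
Bob Taylor  │1003│Closed  │Paris │19            
Carol Taylor│1006│Inactive│Paris │58            
Eve Brown   │1004│Pending │London│25            
Frank Brown │1007│Closed  │London│57            
Grace Wilson│1005│Inactive│Berlin│18            
                                                
                                                
                                                
                                                
                                                
                                                
                                                
                                                
                                                
                                                
                                                
                                                


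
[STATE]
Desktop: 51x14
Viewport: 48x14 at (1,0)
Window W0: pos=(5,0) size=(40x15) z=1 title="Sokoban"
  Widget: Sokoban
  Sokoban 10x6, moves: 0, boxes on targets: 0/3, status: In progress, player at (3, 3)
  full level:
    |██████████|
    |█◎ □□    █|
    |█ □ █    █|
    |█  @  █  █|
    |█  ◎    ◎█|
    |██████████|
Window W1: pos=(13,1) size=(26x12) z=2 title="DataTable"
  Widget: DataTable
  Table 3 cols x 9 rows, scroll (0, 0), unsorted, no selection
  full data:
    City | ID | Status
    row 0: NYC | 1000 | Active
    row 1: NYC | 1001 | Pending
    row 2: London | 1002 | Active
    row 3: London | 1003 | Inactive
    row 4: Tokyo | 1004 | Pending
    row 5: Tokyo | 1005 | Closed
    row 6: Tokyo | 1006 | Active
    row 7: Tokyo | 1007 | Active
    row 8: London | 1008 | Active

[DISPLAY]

    ┏━━━━━━━━━━━━━━━━━━━━━━━━━━━━━━━━━━━━━━┓    
    ┃ Sokoba┏━━━━━━━━━━━━━━━━━━━━━━━━┓     ┃    
    ┠───────┃ DataTable              ┃─────┨    
    ┃███████┠────────────────────────┨     ┃    
    ┃█◎ □□  ┃City  │ID  │Status      ┃     ┃    
    ┃█ □ █  ┃──────┼────┼────────    ┃     ┃    
    ┃█  @  █┃NYC   │1000│Active      ┃     ┃    
    ┃█  ◎   ┃NYC   │1001│Pending     ┃     ┃    
    ┃███████┃London│1002│Active      ┃     ┃    
    ┃Moves: ┃London│1003│Inactive    ┃     ┃    
    ┃       ┃Tokyo │1004│Pending     ┃     ┃    
    ┃       ┃Tokyo │1005│Closed      ┃     ┃    
    ┃       ┗━━━━━━━━━━━━━━━━━━━━━━━━┛     ┃    
    ┃                                      ┃    


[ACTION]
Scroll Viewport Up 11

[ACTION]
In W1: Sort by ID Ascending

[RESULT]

    ┏━━━━━━━━━━━━━━━━━━━━━━━━━━━━━━━━━━━━━━┓    
    ┃ Sokoba┏━━━━━━━━━━━━━━━━━━━━━━━━┓     ┃    
    ┠───────┃ DataTable              ┃─────┨    
    ┃███████┠────────────────────────┨     ┃    
    ┃█◎ □□  ┃City  │ID ▲│Status      ┃     ┃    
    ┃█ □ █  ┃──────┼────┼────────    ┃     ┃    
    ┃█  @  █┃NYC   │1000│Active      ┃     ┃    
    ┃█  ◎   ┃NYC   │1001│Pending     ┃     ┃    
    ┃███████┃London│1002│Active      ┃     ┃    
    ┃Moves: ┃London│1003│Inactive    ┃     ┃    
    ┃       ┃Tokyo │1004│Pending     ┃     ┃    
    ┃       ┃Tokyo │1005│Closed      ┃     ┃    
    ┃       ┗━━━━━━━━━━━━━━━━━━━━━━━━┛     ┃    
    ┃                                      ┃    


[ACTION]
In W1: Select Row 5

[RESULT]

    ┏━━━━━━━━━━━━━━━━━━━━━━━━━━━━━━━━━━━━━━┓    
    ┃ Sokoba┏━━━━━━━━━━━━━━━━━━━━━━━━┓     ┃    
    ┠───────┃ DataTable              ┃─────┨    
    ┃███████┠────────────────────────┨     ┃    
    ┃█◎ □□  ┃City  │ID ▲│Status      ┃     ┃    
    ┃█ □ █  ┃──────┼────┼────────    ┃     ┃    
    ┃█  @  █┃NYC   │1000│Active      ┃     ┃    
    ┃█  ◎   ┃NYC   │1001│Pending     ┃     ┃    
    ┃███████┃London│1002│Active      ┃     ┃    
    ┃Moves: ┃London│1003│Inactive    ┃     ┃    
    ┃       ┃Tokyo │1004│Pending     ┃     ┃    
    ┃       ┃>okyo │1005│Closed      ┃     ┃    
    ┃       ┗━━━━━━━━━━━━━━━━━━━━━━━━┛     ┃    
    ┃                                      ┃    


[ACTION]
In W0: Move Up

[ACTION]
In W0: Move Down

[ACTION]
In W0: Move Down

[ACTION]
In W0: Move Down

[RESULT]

    ┏━━━━━━━━━━━━━━━━━━━━━━━━━━━━━━━━━━━━━━┓    
    ┃ Sokoba┏━━━━━━━━━━━━━━━━━━━━━━━━┓     ┃    
    ┠───────┃ DataTable              ┃─────┨    
    ┃███████┠────────────────────────┨     ┃    
    ┃█◎ □□  ┃City  │ID ▲│Status      ┃     ┃    
    ┃█ □ █  ┃──────┼────┼────────    ┃     ┃    
    ┃█     █┃NYC   │1000│Active      ┃     ┃    
    ┃█  +   ┃NYC   │1001│Pending     ┃     ┃    
    ┃███████┃London│1002│Active      ┃     ┃    
    ┃Moves: ┃London│1003│Inactive    ┃     ┃    
    ┃       ┃Tokyo │1004│Pending     ┃     ┃    
    ┃       ┃>okyo │1005│Closed      ┃     ┃    
    ┃       ┗━━━━━━━━━━━━━━━━━━━━━━━━┛     ┃    
    ┃                                      ┃    


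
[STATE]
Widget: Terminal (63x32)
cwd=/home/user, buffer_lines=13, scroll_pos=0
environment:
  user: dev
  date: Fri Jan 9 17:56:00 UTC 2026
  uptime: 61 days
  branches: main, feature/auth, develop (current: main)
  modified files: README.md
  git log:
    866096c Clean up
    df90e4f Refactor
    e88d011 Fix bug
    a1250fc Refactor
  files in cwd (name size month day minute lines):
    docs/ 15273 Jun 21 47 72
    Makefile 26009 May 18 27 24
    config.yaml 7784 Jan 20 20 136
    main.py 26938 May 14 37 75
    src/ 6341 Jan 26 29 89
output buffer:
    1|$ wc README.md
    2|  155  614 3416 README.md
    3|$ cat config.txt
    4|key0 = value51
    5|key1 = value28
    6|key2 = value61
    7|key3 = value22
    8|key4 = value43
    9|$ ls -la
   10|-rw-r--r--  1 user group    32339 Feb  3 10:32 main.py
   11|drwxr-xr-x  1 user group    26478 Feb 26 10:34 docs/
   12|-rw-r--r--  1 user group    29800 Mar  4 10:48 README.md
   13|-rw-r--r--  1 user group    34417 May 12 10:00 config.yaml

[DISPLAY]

$ wc README.md                                                 
  155  614 3416 README.md                                      
$ cat config.txt                                               
key0 = value51                                                 
key1 = value28                                                 
key2 = value61                                                 
key3 = value22                                                 
key4 = value43                                                 
$ ls -la                                                       
-rw-r--r--  1 user group    32339 Feb  3 10:32 main.py         
drwxr-xr-x  1 user group    26478 Feb 26 10:34 docs/           
-rw-r--r--  1 user group    29800 Mar  4 10:48 README.md       
-rw-r--r--  1 user group    34417 May 12 10:00 config.yaml     
$ █                                                            
                                                               
                                                               
                                                               
                                                               
                                                               
                                                               
                                                               
                                                               
                                                               
                                                               
                                                               
                                                               
                                                               
                                                               
                                                               
                                                               
                                                               
                                                               


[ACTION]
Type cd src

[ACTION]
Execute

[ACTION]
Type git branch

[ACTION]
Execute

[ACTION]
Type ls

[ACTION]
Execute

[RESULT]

$ wc README.md                                                 
  155  614 3416 README.md                                      
$ cat config.txt                                               
key0 = value51                                                 
key1 = value28                                                 
key2 = value61                                                 
key3 = value22                                                 
key4 = value43                                                 
$ ls -la                                                       
-rw-r--r--  1 user group    32339 Feb  3 10:32 main.py         
drwxr-xr-x  1 user group    26478 Feb 26 10:34 docs/           
-rw-r--r--  1 user group    29800 Mar  4 10:48 README.md       
-rw-r--r--  1 user group    34417 May 12 10:00 config.yaml     
$ cd src                                                       
                                                               
$ git branch                                                   
* main                                                         
  feature/auth                                                 
  develop                                                      
$ ls                                                           
docs/  Makefile  config.yaml  main.py  src/                    
$ █                                                            
                                                               
                                                               
                                                               
                                                               
                                                               
                                                               
                                                               
                                                               
                                                               
                                                               


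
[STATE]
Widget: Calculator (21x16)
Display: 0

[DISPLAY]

                    0
┌───┬───┬───┬───┐    
│ 7 │ 8 │ 9 │ ÷ │    
├───┼───┼───┼───┤    
│ 4 │ 5 │ 6 │ × │    
├───┼───┼───┼───┤    
│ 1 │ 2 │ 3 │ - │    
├───┼───┼───┼───┤    
│ 0 │ . │ = │ + │    
├───┼───┼───┼───┤    
│ C │ MC│ MR│ M+│    
└───┴───┴───┴───┘    
                     
                     
                     
                     


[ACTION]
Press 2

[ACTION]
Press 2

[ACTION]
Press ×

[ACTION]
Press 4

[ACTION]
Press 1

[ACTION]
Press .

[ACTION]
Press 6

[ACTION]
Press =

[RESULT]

                915.2
┌───┬───┬───┬───┐    
│ 7 │ 8 │ 9 │ ÷ │    
├───┼───┼───┼───┤    
│ 4 │ 5 │ 6 │ × │    
├───┼───┼───┼───┤    
│ 1 │ 2 │ 3 │ - │    
├───┼───┼───┼───┤    
│ 0 │ . │ = │ + │    
├───┼───┼───┼───┤    
│ C │ MC│ MR│ M+│    
└───┴───┴───┴───┘    
                     
                     
                     
                     


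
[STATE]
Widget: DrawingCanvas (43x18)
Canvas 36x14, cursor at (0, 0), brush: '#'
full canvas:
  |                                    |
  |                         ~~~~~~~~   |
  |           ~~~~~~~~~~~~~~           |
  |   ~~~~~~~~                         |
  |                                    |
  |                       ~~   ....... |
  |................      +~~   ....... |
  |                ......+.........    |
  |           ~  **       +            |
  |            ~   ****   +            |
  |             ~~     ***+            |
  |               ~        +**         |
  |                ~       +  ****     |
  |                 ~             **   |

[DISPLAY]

+                                          
                         ~~~~~~~~          
           ~~~~~~~~~~~~~~                  
   ~~~~~~~~                                
                                           
                       ~~   .......        
................      +~~   .......        
                ......+.........           
           ~  **       +                   
            ~   ****   +                   
             ~~     ***+                   
               ~        +**                
                ~       +  ****            
                 ~             **          
                                           
                                           
                                           
                                           


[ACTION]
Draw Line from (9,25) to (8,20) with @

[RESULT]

+                                          
                         ~~~~~~~~          
           ~~~~~~~~~~~~~~                  
   ~~~~~~~~                                
                                           
                       ~~   .......        
................      +~~   .......        
                ......+.........           
           ~  **    @@@+                   
            ~   ****   @@@                 
             ~~     ***+                   
               ~        +**                
                ~       +  ****            
                 ~             **          
                                           
                                           
                                           
                                           


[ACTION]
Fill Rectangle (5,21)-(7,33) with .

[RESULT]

+                                          
                         ~~~~~~~~          
           ~~~~~~~~~~~~~~                  
   ~~~~~~~~                                
                                           
                     ..............        
................     ..............        
                ..................         
           ~  **    @@@+                   
            ~   ****   @@@                 
             ~~     ***+                   
               ~        +**                
                ~       +  ****            
                 ~             **          
                                           
                                           
                                           
                                           


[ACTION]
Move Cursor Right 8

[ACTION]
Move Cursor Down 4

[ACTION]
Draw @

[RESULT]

                                           
                         ~~~~~~~~          
           ~~~~~~~~~~~~~~                  
   ~~~~~~~~                                
        @                                  
                     ..............        
................     ..............        
                ..................         
           ~  **    @@@+                   
            ~   ****   @@@                 
             ~~     ***+                   
               ~        +**                
                ~       +  ****            
                 ~             **          
                                           
                                           
                                           
                                           


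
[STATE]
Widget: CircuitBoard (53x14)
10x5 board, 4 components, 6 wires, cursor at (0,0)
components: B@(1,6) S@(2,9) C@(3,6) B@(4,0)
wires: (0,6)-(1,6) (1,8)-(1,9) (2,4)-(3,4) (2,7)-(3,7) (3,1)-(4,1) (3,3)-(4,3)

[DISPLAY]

   0 1 2 3 4 5 6 7 8 9                               
0  [.]                      ·                        
                            │                        
1                           B       · ─ ·            
                                                     
2                   ·           ·       S            
                    │           │                    
3       ·       ·   ·       C   ·                    
        │       │                                    
4   B   ·       ·                                    
Cursor: (0,0)                                        
                                                     
                                                     
                                                     


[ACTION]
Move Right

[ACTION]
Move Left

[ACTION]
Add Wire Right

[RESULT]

   0 1 2 3 4 5 6 7 8 9                               
0  [.]─ ·                   ·                        
                            │                        
1                           B       · ─ ·            
                                                     
2                   ·           ·       S            
                    │           │                    
3       ·       ·   ·       C   ·                    
        │       │                                    
4   B   ·       ·                                    
Cursor: (0,0)                                        
                                                     
                                                     
                                                     


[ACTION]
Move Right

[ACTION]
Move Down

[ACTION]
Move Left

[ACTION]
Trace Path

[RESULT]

   0 1 2 3 4 5 6 7 8 9                               
0   · ─ ·                   ·                        
                            │                        
1  [.]                      B       · ─ ·            
                                                     
2                   ·           ·       S            
                    │           │                    
3       ·       ·   ·       C   ·                    
        │       │                                    
4   B   ·       ·                                    
Cursor: (1,0)  Trace: No connections                 
                                                     
                                                     
                                                     


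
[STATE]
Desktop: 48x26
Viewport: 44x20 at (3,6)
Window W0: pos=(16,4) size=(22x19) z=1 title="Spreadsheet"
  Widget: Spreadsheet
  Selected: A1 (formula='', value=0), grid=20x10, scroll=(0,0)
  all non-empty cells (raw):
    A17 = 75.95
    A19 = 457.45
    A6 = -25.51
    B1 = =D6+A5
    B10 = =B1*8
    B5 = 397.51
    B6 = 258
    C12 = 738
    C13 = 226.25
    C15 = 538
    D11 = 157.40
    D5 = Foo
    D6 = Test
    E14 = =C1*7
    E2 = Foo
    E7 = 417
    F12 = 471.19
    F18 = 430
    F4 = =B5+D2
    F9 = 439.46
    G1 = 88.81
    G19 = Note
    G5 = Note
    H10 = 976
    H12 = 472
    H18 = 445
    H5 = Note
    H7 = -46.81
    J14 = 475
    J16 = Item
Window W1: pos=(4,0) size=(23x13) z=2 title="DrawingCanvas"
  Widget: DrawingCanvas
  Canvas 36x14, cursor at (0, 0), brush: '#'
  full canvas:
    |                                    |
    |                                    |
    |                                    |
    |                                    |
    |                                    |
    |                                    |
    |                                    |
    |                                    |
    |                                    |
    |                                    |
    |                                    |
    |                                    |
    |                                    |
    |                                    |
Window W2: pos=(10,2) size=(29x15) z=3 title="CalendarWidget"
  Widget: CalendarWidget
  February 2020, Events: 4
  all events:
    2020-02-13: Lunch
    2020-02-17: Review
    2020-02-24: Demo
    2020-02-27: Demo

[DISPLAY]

 ┃     ┃Mo Tu We Th Fr Sa Su       ┃        
 ┃     ┃                1  2       ┃        
 ┃     ┃ 3  4  5  6  7  8  9       ┃        
 ┃     ┃10 11 12 13* 14 15 16      ┃        
 ┃     ┃17* 18 19 20 21 22 23      ┃        
 ┃     ┃24* 25 26 27* 28 29        ┃        
 ┗━━━━━┃                           ┃        
       ┃                           ┃        
       ┃                           ┃        
       ┃                           ┃        
       ┗━━━━━━━━━━━━━━━━━━━━━━━━━━━┛        
             ┃  8        0       0┃         
             ┃  9        0       0┃         
             ┃ 10        0#ERR!   ┃         
             ┃ 11        0       0┃         
             ┃ 12        0       0┃         
             ┗━━━━━━━━━━━━━━━━━━━━┛         
                                            
                                            
                                            


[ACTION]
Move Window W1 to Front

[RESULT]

 ┃                     ┃a Su       ┃        
 ┃                     ┃1  2       ┃        
 ┃                     ┃8  9       ┃        
 ┃                     ┃15 16      ┃        
 ┃                     ┃22 23      ┃        
 ┃                     ┃ 29        ┃        
 ┗━━━━━━━━━━━━━━━━━━━━━┛           ┃        
       ┃                           ┃        
       ┃                           ┃        
       ┃                           ┃        
       ┗━━━━━━━━━━━━━━━━━━━━━━━━━━━┛        
             ┃  8        0       0┃         
             ┃  9        0       0┃         
             ┃ 10        0#ERR!   ┃         
             ┃ 11        0       0┃         
             ┃ 12        0       0┃         
             ┗━━━━━━━━━━━━━━━━━━━━┛         
                                            
                                            
                                            


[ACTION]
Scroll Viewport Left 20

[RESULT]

    ┃                     ┃a Su       ┃     
    ┃                     ┃1  2       ┃     
    ┃                     ┃8  9       ┃     
    ┃                     ┃15 16      ┃     
    ┃                     ┃22 23      ┃     
    ┃                     ┃ 29        ┃     
    ┗━━━━━━━━━━━━━━━━━━━━━┛           ┃     
          ┃                           ┃     
          ┃                           ┃     
          ┃                           ┃     
          ┗━━━━━━━━━━━━━━━━━━━━━━━━━━━┛     
                ┃  8        0       0┃      
                ┃  9        0       0┃      
                ┃ 10        0#ERR!   ┃      
                ┃ 11        0       0┃      
                ┃ 12        0       0┃      
                ┗━━━━━━━━━━━━━━━━━━━━┛      
                                            
                                            
                                            


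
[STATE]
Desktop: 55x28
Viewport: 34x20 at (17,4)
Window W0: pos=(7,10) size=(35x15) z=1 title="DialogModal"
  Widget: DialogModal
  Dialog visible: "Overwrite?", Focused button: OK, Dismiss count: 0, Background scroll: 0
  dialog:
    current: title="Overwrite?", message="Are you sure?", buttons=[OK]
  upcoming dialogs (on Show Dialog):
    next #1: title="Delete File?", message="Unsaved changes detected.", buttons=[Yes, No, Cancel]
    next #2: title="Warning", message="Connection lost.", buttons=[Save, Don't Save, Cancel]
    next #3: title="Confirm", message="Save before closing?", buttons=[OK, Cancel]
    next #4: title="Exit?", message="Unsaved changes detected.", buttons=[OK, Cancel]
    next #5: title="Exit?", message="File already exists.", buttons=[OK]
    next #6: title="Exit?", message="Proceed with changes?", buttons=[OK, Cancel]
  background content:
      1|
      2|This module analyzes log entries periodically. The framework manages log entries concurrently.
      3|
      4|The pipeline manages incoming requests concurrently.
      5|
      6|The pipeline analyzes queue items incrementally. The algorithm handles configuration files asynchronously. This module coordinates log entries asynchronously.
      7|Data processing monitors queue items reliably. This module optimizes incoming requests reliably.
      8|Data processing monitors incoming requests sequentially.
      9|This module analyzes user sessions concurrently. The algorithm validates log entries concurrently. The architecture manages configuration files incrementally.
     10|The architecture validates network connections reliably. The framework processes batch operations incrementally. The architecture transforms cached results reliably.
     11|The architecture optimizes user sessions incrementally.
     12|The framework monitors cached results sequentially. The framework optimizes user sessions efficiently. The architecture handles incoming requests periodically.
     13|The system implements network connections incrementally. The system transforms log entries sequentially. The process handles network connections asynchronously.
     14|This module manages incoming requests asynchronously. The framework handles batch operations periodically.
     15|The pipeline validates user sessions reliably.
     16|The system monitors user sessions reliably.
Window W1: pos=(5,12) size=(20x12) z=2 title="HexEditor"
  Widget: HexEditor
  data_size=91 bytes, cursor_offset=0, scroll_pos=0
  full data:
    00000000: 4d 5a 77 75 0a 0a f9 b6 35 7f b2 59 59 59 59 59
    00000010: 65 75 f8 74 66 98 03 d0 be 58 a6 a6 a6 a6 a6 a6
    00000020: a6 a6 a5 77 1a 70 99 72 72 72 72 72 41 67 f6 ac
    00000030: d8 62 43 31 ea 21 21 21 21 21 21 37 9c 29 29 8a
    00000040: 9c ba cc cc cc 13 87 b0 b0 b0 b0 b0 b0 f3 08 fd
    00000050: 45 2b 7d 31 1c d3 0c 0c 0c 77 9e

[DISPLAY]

                                  
                                  
                                  
                                  
                                  
                                  
━━━━━━━━━━━━━━━━━━━━━━━━┓         
dal                     ┃         
━━━━━━━┓────────────────┨         
       ┃                ┃         
───────┨zes log entries ┃         
D 5a 77┃                ┃         
5 75 f8┃───────┐ming req┃         
6 a6 a5┃rite?  │        ┃         
8 62 43┃ sure? │ue items┃         
c ba cc┃K]     │queue it┃         
5 2b 7d┃───────┘incoming┃         
       ┃zes user session┃         
       ┃validates networ┃         
━━━━━━━┛optimizes user s┃         


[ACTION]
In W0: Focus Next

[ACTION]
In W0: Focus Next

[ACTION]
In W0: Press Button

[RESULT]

                                  
                                  
                                  
                                  
                                  
                                  
━━━━━━━━━━━━━━━━━━━━━━━━┓         
dal                     ┃         
━━━━━━━┓────────────────┨         
       ┃                ┃         
───────┨zes log entries ┃         
D 5a 77┃                ┃         
5 75 f8┃ges incoming req┃         
6 a6 a5┃                ┃         
8 62 43┃yzes queue items┃         
c ba cc┃onitors queue it┃         
5 2b 7d┃onitors incoming┃         
       ┃zes user session┃         
       ┃validates networ┃         
━━━━━━━┛optimizes user s┃         


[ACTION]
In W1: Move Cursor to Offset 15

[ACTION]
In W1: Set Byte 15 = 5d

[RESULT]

                                  
                                  
                                  
                                  
                                  
                                  
━━━━━━━━━━━━━━━━━━━━━━━━┓         
dal                     ┃         
━━━━━━━┓────────────────┨         
       ┃                ┃         
───────┨zes log entries ┃         
d 5a 77┃                ┃         
5 75 f8┃ges incoming req┃         
6 a6 a5┃                ┃         
8 62 43┃yzes queue items┃         
c ba cc┃onitors queue it┃         
5 2b 7d┃onitors incoming┃         
       ┃zes user session┃         
       ┃validates networ┃         
━━━━━━━┛optimizes user s┃         
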